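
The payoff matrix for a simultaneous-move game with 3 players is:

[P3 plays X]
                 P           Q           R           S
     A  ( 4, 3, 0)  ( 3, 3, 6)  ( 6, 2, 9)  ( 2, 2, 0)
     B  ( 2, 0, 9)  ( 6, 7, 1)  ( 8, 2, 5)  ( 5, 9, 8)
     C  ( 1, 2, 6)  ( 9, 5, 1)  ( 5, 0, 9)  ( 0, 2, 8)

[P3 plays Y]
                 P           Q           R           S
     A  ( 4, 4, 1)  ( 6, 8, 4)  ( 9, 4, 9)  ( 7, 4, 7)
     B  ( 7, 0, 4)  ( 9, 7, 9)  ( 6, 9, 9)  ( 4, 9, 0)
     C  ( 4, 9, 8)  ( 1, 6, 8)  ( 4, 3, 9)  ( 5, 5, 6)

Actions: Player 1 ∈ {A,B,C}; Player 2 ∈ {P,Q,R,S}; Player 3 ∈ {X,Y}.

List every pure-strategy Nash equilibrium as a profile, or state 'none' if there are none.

Nash profiles: (B,S,X)

(A,P,X): not NE [P3→Y gives 1>0]
(A,P,Y): not NE [P1→B gives 7>4; P2→Q gives 8>4]
(A,Q,X): not NE [P1→C gives 9>3]
(A,Q,Y): not NE [P1→B gives 9>6; P3→X gives 6>4]
(A,R,X): not NE [P1→B gives 8>6; P2→Q gives 3>2]
(A,R,Y): not NE [P2→Q gives 8>4]
(A,S,X): not NE [P1→B gives 5>2; P2→Q gives 3>2; P3→Y gives 7>0]
(A,S,Y): not NE [P2→Q gives 8>4]
(B,P,X): not NE [P1→A gives 4>2; P2→S gives 9>0]
(B,P,Y): not NE [P2→S gives 9>0; P3→X gives 9>4]
(B,Q,X): not NE [P1→C gives 9>6; P2→S gives 9>7; P3→Y gives 9>1]
(B,Q,Y): not NE [P2→S gives 9>7]
(B,R,X): not NE [P2→S gives 9>2; P3→Y gives 9>5]
(B,R,Y): not NE [P1→A gives 9>6]
(B,S,X): NE
(B,S,Y): not NE [P1→A gives 7>4; P3→X gives 8>0]
(C,P,X): not NE [P1→A gives 4>1; P2→Q gives 5>2; P3→Y gives 8>6]
(C,P,Y): not NE [P1→B gives 7>4]
(C,Q,X): not NE [P3→Y gives 8>1]
(C,Q,Y): not NE [P1→B gives 9>1; P2→P gives 9>6]
(C,R,X): not NE [P1→B gives 8>5; P2→Q gives 5>0]
(C,R,Y): not NE [P1→A gives 9>4; P2→P gives 9>3]
(C,S,X): not NE [P1→B gives 5>0; P2→Q gives 5>2]
(C,S,Y): not NE [P1→A gives 7>5; P2→P gives 9>5; P3→X gives 8>6]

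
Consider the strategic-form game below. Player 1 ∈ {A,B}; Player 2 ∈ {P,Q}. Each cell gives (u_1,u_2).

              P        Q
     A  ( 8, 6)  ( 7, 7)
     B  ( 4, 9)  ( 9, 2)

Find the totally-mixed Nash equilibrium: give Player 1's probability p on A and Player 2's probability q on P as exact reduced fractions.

P1 indiff ⇒ q·8+(1-q)·7 = q·4+(1-q)·9 ⇒ q(4) = (1-q)(2) ⇒ q = 1/3
P2 indiff ⇒ p·6+(1-p)·9 = p·7+(1-p)·2 ⇒ p(-1) = (1-p)(-7) ⇒ p = 7/8

(p,q) = (7/8, 1/3)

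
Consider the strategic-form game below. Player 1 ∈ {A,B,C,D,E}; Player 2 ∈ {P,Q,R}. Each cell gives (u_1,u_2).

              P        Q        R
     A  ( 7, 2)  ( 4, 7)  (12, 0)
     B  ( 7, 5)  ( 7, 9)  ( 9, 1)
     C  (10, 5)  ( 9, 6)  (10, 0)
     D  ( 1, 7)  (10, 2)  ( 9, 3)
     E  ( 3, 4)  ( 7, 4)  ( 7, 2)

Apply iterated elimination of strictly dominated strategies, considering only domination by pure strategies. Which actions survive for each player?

IESDS → P1:{C,D} P2:{P,Q}

P1 drop B (C beats it: P:10>7 Q:9>7 R:10>9)
P1 drop E (C beats it: P:10>3 Q:9>7 R:10>7)
P2 drop R (P beats it: A:2>0 C:5>0 D:7>3)
P1 drop A (C beats it: P:10>7 Q:9>4)
P1→{C,D} P2→{P,Q}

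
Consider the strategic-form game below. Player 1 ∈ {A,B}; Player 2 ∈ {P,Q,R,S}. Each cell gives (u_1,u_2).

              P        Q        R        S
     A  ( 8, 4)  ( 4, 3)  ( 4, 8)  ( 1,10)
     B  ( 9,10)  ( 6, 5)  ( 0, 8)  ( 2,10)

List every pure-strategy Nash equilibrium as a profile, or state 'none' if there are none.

(A,P): not NE [P1→B gives 9>8; P2→S gives 10>4]
(A,Q): not NE [P1→B gives 6>4; P2→S gives 10>3]
(A,R): not NE [P2→S gives 10>8]
(A,S): not NE [P1→B gives 2>1]
(B,P): NE
(B,Q): not NE [P2→S gives 10>5]
(B,R): not NE [P1→A gives 4>0; P2→S gives 10>8]
(B,S): NE

PSNE = {(B,P), (B,S)}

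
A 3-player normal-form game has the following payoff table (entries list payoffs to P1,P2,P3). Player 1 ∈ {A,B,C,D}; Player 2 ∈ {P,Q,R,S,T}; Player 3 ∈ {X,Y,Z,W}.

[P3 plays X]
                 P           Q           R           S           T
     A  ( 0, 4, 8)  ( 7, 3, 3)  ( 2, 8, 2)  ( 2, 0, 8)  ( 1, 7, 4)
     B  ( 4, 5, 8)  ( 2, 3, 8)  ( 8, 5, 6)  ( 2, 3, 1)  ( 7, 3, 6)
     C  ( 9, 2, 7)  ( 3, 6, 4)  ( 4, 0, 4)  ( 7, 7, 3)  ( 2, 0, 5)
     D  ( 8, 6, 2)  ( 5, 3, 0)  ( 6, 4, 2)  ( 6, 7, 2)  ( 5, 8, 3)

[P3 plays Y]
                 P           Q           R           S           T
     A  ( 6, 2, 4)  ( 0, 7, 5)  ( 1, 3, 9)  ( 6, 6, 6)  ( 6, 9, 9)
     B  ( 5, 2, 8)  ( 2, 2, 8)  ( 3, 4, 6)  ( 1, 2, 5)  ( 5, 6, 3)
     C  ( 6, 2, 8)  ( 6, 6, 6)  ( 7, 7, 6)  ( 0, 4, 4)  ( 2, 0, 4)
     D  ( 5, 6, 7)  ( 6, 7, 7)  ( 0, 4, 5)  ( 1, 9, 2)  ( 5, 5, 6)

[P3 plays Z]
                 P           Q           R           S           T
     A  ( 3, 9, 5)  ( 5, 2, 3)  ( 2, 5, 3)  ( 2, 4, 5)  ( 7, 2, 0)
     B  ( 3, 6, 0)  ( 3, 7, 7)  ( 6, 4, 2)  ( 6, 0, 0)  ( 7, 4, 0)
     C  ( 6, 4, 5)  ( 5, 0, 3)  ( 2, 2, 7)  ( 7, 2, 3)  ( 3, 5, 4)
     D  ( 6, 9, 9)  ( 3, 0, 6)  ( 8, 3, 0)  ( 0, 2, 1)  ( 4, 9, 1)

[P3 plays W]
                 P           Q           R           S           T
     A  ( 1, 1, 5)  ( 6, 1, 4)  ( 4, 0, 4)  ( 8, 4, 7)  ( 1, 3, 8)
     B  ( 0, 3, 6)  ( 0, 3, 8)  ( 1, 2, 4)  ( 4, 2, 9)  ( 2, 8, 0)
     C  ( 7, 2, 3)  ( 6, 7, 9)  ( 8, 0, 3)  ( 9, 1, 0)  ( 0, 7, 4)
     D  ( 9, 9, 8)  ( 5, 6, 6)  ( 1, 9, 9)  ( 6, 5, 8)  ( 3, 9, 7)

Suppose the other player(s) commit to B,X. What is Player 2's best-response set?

u_2(P vs B,X) = 5
u_2(Q vs B,X) = 3
u_2(R vs B,X) = 5
u_2(S vs B,X) = 3
u_2(T vs B,X) = 3
max payoff 5 at {P,R}

P2 best: {P,R}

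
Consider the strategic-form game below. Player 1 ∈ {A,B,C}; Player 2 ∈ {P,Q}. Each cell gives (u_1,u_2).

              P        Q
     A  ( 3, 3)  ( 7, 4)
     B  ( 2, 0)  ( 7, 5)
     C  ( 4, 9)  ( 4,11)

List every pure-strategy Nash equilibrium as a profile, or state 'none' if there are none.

PSNE = {(A,Q), (B,Q)}

(A,P): not NE [P1→C gives 4>3; P2→Q gives 4>3]
(A,Q): NE
(B,P): not NE [P1→C gives 4>2; P2→Q gives 5>0]
(B,Q): NE
(C,P): not NE [P2→Q gives 11>9]
(C,Q): not NE [P1→B gives 7>4]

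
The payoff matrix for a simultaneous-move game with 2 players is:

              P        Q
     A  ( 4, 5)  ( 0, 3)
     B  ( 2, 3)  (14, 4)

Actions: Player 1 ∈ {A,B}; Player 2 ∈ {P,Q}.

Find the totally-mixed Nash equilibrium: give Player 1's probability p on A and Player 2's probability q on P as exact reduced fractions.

(p,q) = (1/3, 7/8)

P1 indiff ⇒ q·4+(1-q)·0 = q·2+(1-q)·14 ⇒ q(2) = (1-q)(14) ⇒ q = 7/8
P2 indiff ⇒ p·5+(1-p)·3 = p·3+(1-p)·4 ⇒ p(2) = (1-p)(1) ⇒ p = 1/3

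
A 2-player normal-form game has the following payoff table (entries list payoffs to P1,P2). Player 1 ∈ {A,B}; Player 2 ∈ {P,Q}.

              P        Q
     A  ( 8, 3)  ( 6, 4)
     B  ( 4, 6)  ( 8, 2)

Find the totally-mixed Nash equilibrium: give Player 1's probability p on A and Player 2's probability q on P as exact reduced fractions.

(p,q) = (4/5, 1/3)

P1 indiff ⇒ q·8+(1-q)·6 = q·4+(1-q)·8 ⇒ q(4) = (1-q)(2) ⇒ q = 1/3
P2 indiff ⇒ p·3+(1-p)·6 = p·4+(1-p)·2 ⇒ p(-1) = (1-p)(-4) ⇒ p = 4/5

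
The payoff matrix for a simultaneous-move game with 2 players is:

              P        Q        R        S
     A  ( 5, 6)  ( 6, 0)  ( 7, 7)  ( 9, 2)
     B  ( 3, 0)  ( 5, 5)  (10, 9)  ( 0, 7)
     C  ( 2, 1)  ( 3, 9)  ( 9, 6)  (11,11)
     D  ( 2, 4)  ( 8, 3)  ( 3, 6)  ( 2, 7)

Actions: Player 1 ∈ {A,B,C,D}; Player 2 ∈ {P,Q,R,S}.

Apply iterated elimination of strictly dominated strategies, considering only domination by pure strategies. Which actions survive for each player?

P2 drop P (R beats it: A:7>6 B:9>0 C:6>1 D:6>4)
P2 drop Q (S beats it: A:2>0 B:7>5 C:11>9 D:7>3)
P1 drop A (C beats it: R:9>7 S:11>9)
P1 drop D (C beats it: R:9>3 S:11>2)
P1→{B,C} P2→{R,S}

IESDS → P1:{B,C} P2:{R,S}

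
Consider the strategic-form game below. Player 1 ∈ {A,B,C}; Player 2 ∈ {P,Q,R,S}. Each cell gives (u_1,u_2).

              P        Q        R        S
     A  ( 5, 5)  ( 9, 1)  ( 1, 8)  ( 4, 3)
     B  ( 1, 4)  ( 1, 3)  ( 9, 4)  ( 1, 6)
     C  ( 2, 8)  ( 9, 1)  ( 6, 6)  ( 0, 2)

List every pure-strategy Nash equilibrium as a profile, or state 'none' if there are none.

No pure NE.

(A,P): not NE [P2→R gives 8>5]
(A,Q): not NE [P2→R gives 8>1]
(A,R): not NE [P1→B gives 9>1]
(A,S): not NE [P2→R gives 8>3]
(B,P): not NE [P1→A gives 5>1; P2→S gives 6>4]
(B,Q): not NE [P1→C gives 9>1; P2→S gives 6>3]
(B,R): not NE [P2→S gives 6>4]
(B,S): not NE [P1→A gives 4>1]
(C,P): not NE [P1→A gives 5>2]
(C,Q): not NE [P2→P gives 8>1]
(C,R): not NE [P1→B gives 9>6; P2→P gives 8>6]
(C,S): not NE [P1→A gives 4>0; P2→P gives 8>2]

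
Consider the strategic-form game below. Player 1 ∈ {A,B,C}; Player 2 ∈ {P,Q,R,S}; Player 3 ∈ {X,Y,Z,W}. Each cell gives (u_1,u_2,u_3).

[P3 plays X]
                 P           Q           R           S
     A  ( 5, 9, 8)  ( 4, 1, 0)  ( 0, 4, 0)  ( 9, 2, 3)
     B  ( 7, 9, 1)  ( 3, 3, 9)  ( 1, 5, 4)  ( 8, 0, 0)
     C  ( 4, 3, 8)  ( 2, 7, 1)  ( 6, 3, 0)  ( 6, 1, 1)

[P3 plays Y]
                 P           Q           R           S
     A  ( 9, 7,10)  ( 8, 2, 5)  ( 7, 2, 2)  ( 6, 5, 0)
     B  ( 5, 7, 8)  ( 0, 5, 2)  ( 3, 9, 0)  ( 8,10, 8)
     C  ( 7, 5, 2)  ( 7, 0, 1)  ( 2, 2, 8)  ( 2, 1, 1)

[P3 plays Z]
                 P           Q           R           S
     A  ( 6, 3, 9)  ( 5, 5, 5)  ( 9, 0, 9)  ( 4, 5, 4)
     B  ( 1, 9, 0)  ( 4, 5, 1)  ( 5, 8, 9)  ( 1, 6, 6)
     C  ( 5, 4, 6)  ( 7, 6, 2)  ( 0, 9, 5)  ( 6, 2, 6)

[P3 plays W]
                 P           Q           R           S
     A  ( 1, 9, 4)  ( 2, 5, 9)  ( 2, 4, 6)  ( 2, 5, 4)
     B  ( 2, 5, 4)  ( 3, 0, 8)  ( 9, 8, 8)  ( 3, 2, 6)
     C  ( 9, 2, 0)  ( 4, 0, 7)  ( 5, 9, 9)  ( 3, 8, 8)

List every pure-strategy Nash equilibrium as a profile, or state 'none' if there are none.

Nash profiles: (A,P,Y), (B,S,Y)

(A,P,X): not NE [P1→B gives 7>5; P3→Y gives 10>8]
(A,P,Y): NE
(A,P,Z): not NE [P2→S gives 5>3; P3→Y gives 10>9]
(A,P,W): not NE [P1→C gives 9>1; P3→Y gives 10>4]
(A,Q,X): not NE [P2→P gives 9>1; P3→W gives 9>0]
(A,Q,Y): not NE [P2→P gives 7>2; P3→W gives 9>5]
(A,Q,Z): not NE [P1→C gives 7>5; P3→W gives 9>5]
(A,Q,W): not NE [P1→C gives 4>2; P2→P gives 9>5]
(A,R,X): not NE [P1→C gives 6>0; P2→P gives 9>4; P3→Z gives 9>0]
(A,R,Y): not NE [P2→P gives 7>2; P3→Z gives 9>2]
(A,R,Z): not NE [P2→S gives 5>0]
(A,R,W): not NE [P1→B gives 9>2; P2→P gives 9>4; P3→Z gives 9>6]
(A,S,X): not NE [P2→P gives 9>2; P3→W gives 4>3]
(A,S,Y): not NE [P1→B gives 8>6; P2→P gives 7>5; P3→W gives 4>0]
(A,S,Z): not NE [P1→C gives 6>4]
(A,S,W): not NE [P1→C gives 3>2; P2→P gives 9>5]
(B,P,X): not NE [P3→Y gives 8>1]
(B,P,Y): not NE [P1→A gives 9>5; P2→S gives 10>7]
(B,P,Z): not NE [P1→A gives 6>1; P3→Y gives 8>0]
(B,P,W): not NE [P1→C gives 9>2; P2→R gives 8>5; P3→Y gives 8>4]
(B,Q,X): not NE [P1→A gives 4>3; P2→P gives 9>3]
(B,Q,Y): not NE [P1→A gives 8>0; P2→S gives 10>5; P3→X gives 9>2]
(B,Q,Z): not NE [P1→C gives 7>4; P2→P gives 9>5; P3→X gives 9>1]
(B,Q,W): not NE [P1→C gives 4>3; P2→R gives 8>0; P3→X gives 9>8]
(B,R,X): not NE [P1→C gives 6>1; P2→P gives 9>5; P3→Z gives 9>4]
(B,R,Y): not NE [P1→A gives 7>3; P2→S gives 10>9; P3→Z gives 9>0]
(B,R,Z): not NE [P1→A gives 9>5; P2→P gives 9>8]
(B,R,W): not NE [P3→Z gives 9>8]
(B,S,X): not NE [P1→A gives 9>8; P2→P gives 9>0; P3→Y gives 8>0]
(B,S,Y): NE
(B,S,Z): not NE [P1→C gives 6>1; P2→P gives 9>6; P3→Y gives 8>6]
(B,S,W): not NE [P2→R gives 8>2; P3→Y gives 8>6]
(C,P,X): not NE [P1→B gives 7>4; P2→Q gives 7>3]
(C,P,Y): not NE [P1→A gives 9>7; P3→X gives 8>2]
(C,P,Z): not NE [P1→A gives 6>5; P2→R gives 9>4; P3→X gives 8>6]
(C,P,W): not NE [P2→R gives 9>2; P3→X gives 8>0]
(C,Q,X): not NE [P1→A gives 4>2; P3→W gives 7>1]
(C,Q,Y): not NE [P1→A gives 8>7; P2→P gives 5>0; P3→W gives 7>1]
(C,Q,Z): not NE [P2→R gives 9>6; P3→W gives 7>2]
(C,Q,W): not NE [P2→R gives 9>0]
(C,R,X): not NE [P2→Q gives 7>3; P3→W gives 9>0]
(C,R,Y): not NE [P1→A gives 7>2; P2→P gives 5>2; P3→W gives 9>8]
(C,R,Z): not NE [P1→A gives 9>0; P3→W gives 9>5]
(C,R,W): not NE [P1→B gives 9>5]
(C,S,X): not NE [P1→A gives 9>6; P2→Q gives 7>1; P3→W gives 8>1]
(C,S,Y): not NE [P1→B gives 8>2; P2→P gives 5>1; P3→W gives 8>1]
(C,S,Z): not NE [P2→R gives 9>2; P3→W gives 8>6]
(C,S,W): not NE [P2→R gives 9>8]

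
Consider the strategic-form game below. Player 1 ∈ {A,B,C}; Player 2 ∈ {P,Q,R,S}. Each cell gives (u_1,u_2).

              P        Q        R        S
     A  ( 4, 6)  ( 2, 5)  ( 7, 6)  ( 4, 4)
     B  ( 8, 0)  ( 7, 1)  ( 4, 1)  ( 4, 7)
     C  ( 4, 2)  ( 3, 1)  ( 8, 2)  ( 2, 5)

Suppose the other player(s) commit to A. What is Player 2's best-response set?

argmax u_2 = {P,R}

u_2(P vs A) = 6
u_2(Q vs A) = 5
u_2(R vs A) = 6
u_2(S vs A) = 4
max payoff 6 at {P,R}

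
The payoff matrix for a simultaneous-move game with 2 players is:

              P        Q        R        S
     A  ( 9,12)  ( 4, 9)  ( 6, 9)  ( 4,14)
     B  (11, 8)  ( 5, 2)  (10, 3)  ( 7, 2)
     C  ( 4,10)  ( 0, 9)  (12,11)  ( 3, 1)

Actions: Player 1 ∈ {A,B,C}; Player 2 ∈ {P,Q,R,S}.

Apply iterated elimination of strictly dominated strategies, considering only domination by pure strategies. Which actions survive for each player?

P1 drop A (B beats it: P:11>9 Q:5>4 R:10>6 S:7>4)
P2 drop Q (P beats it: B:8>2 C:10>9)
P2 drop S (P beats it: B:8>2 C:10>1)
P1→{B,C} P2→{P,R}

IESDS → P1:{B,C} P2:{P,R}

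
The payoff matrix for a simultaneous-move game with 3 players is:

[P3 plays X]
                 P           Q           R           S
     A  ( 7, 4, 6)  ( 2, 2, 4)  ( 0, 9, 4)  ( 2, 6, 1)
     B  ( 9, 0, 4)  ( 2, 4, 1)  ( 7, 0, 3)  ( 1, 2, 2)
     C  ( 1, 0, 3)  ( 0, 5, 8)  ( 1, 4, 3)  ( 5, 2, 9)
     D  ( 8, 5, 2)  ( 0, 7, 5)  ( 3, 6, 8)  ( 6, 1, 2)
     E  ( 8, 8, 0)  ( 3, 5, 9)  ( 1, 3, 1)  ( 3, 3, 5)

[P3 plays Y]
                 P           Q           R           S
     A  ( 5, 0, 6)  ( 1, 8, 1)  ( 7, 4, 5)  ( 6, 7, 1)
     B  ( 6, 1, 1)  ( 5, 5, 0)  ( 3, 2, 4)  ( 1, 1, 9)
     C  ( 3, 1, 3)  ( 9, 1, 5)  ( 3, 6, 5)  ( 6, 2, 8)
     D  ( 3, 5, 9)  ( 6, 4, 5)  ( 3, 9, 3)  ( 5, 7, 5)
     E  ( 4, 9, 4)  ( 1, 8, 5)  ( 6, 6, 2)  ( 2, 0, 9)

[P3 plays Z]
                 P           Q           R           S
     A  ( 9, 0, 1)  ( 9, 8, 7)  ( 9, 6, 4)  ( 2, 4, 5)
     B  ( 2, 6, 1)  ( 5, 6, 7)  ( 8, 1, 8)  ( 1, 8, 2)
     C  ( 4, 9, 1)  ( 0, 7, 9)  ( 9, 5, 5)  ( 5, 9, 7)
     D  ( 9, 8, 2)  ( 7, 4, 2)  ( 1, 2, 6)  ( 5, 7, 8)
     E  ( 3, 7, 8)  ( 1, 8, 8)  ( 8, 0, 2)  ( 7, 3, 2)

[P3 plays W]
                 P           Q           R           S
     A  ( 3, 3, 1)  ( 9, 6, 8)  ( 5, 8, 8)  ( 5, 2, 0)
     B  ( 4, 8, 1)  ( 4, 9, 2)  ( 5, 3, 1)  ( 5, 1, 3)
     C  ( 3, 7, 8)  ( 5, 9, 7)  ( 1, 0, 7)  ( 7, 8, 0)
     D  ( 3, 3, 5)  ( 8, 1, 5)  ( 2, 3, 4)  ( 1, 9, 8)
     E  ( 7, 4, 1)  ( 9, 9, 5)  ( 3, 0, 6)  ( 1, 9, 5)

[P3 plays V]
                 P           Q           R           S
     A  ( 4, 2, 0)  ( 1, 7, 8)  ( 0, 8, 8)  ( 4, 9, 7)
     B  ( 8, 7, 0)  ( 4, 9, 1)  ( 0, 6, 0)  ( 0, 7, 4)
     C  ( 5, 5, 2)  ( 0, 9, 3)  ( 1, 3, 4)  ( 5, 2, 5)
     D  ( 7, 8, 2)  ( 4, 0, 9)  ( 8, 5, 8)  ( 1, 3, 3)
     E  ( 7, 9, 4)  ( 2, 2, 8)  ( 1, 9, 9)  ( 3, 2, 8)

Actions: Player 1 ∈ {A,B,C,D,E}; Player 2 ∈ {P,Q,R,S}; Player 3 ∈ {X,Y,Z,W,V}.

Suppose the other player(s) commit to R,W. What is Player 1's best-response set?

P1 best: {A,B}

u_1(A vs R,W) = 5
u_1(B vs R,W) = 5
u_1(C vs R,W) = 1
u_1(D vs R,W) = 2
u_1(E vs R,W) = 3
max payoff 5 at {A,B}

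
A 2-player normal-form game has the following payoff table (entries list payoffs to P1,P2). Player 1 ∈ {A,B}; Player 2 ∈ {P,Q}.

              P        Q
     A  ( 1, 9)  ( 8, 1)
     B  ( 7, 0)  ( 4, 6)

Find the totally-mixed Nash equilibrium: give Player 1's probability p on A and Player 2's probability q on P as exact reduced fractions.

P1 mixes 3/7 on A; P2 mixes 2/5 on P

P1 indiff ⇒ q·1+(1-q)·8 = q·7+(1-q)·4 ⇒ q(-6) = (1-q)(-4) ⇒ q = 2/5
P2 indiff ⇒ p·9+(1-p)·0 = p·1+(1-p)·6 ⇒ p(8) = (1-p)(6) ⇒ p = 3/7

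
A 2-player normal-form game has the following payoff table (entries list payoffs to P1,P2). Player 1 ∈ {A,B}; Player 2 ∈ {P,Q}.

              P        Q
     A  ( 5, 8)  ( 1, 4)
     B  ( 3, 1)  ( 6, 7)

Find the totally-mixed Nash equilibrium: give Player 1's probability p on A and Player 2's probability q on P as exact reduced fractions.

P1 mixes 3/5 on A; P2 mixes 5/7 on P

P1 indiff ⇒ q·5+(1-q)·1 = q·3+(1-q)·6 ⇒ q(2) = (1-q)(5) ⇒ q = 5/7
P2 indiff ⇒ p·8+(1-p)·1 = p·4+(1-p)·7 ⇒ p(4) = (1-p)(6) ⇒ p = 3/5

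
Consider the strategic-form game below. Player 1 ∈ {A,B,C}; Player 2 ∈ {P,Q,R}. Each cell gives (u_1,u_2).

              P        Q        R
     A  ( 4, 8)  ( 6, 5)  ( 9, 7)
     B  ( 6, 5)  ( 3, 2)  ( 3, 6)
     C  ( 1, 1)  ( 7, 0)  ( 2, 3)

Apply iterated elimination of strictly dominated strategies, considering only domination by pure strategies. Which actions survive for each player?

P2 drop Q (P beats it: A:8>5 B:5>2 C:1>0)
P1 drop C (A beats it: P:4>1 R:9>2)
P1→{A,B} P2→{P,R}

Survivors P1:{A,B} P2:{P,R}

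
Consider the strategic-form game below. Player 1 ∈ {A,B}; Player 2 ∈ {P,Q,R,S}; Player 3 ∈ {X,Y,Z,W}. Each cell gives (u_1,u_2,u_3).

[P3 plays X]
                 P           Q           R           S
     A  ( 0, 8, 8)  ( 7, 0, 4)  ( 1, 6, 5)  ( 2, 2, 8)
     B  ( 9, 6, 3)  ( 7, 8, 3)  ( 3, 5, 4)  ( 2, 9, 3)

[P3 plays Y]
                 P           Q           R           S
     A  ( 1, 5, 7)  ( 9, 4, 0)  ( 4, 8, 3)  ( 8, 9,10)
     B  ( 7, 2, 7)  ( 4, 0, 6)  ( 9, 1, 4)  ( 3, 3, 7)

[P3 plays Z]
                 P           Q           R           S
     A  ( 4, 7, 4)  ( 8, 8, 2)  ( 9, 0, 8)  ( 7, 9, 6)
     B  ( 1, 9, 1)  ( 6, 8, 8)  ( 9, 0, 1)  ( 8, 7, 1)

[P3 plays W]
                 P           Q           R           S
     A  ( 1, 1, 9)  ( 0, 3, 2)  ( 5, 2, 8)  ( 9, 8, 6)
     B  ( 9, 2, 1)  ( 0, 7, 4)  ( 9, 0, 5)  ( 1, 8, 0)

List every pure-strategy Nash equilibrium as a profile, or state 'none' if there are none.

Nash profiles: (A,S,Y)

(A,P,X): not NE [P1→B gives 9>0; P3→W gives 9>8]
(A,P,Y): not NE [P1→B gives 7>1; P2→S gives 9>5; P3→W gives 9>7]
(A,P,Z): not NE [P2→S gives 9>7; P3→W gives 9>4]
(A,P,W): not NE [P1→B gives 9>1; P2→S gives 8>1]
(A,Q,X): not NE [P2→P gives 8>0]
(A,Q,Y): not NE [P2→S gives 9>4; P3→X gives 4>0]
(A,Q,Z): not NE [P2→S gives 9>8; P3→X gives 4>2]
(A,Q,W): not NE [P2→S gives 8>3; P3→X gives 4>2]
(A,R,X): not NE [P1→B gives 3>1; P2→P gives 8>6; P3→W gives 8>5]
(A,R,Y): not NE [P1→B gives 9>4; P2→S gives 9>8; P3→W gives 8>3]
(A,R,Z): not NE [P2→S gives 9>0]
(A,R,W): not NE [P1→B gives 9>5; P2→S gives 8>2]
(A,S,X): not NE [P2→P gives 8>2; P3→Y gives 10>8]
(A,S,Y): NE
(A,S,Z): not NE [P1→B gives 8>7; P3→Y gives 10>6]
(A,S,W): not NE [P3→Y gives 10>6]
(B,P,X): not NE [P2→S gives 9>6; P3→Y gives 7>3]
(B,P,Y): not NE [P2→S gives 3>2]
(B,P,Z): not NE [P1→A gives 4>1; P3→Y gives 7>1]
(B,P,W): not NE [P2→S gives 8>2; P3→Y gives 7>1]
(B,Q,X): not NE [P2→S gives 9>8; P3→Z gives 8>3]
(B,Q,Y): not NE [P1→A gives 9>4; P2→S gives 3>0; P3→Z gives 8>6]
(B,Q,Z): not NE [P1→A gives 8>6; P2→P gives 9>8]
(B,Q,W): not NE [P2→S gives 8>7; P3→Z gives 8>4]
(B,R,X): not NE [P2→S gives 9>5; P3→W gives 5>4]
(B,R,Y): not NE [P2→S gives 3>1; P3→W gives 5>4]
(B,R,Z): not NE [P2→P gives 9>0; P3→W gives 5>1]
(B,R,W): not NE [P2→S gives 8>0]
(B,S,X): not NE [P3→Y gives 7>3]
(B,S,Y): not NE [P1→A gives 8>3]
(B,S,Z): not NE [P2→P gives 9>7; P3→Y gives 7>1]
(B,S,W): not NE [P1→A gives 9>1; P3→Y gives 7>0]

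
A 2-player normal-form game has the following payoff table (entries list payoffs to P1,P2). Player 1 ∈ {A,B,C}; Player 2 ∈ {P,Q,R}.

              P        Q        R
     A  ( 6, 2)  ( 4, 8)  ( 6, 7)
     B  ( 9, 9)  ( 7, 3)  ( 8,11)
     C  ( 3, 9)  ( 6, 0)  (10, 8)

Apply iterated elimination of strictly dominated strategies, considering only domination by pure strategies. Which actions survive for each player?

Remaining: P1:{B,C} P2:{P,R}

P1 drop A (B beats it: P:9>6 Q:7>4 R:8>6)
P2 drop Q (P beats it: B:9>3 C:9>0)
P1→{B,C} P2→{P,R}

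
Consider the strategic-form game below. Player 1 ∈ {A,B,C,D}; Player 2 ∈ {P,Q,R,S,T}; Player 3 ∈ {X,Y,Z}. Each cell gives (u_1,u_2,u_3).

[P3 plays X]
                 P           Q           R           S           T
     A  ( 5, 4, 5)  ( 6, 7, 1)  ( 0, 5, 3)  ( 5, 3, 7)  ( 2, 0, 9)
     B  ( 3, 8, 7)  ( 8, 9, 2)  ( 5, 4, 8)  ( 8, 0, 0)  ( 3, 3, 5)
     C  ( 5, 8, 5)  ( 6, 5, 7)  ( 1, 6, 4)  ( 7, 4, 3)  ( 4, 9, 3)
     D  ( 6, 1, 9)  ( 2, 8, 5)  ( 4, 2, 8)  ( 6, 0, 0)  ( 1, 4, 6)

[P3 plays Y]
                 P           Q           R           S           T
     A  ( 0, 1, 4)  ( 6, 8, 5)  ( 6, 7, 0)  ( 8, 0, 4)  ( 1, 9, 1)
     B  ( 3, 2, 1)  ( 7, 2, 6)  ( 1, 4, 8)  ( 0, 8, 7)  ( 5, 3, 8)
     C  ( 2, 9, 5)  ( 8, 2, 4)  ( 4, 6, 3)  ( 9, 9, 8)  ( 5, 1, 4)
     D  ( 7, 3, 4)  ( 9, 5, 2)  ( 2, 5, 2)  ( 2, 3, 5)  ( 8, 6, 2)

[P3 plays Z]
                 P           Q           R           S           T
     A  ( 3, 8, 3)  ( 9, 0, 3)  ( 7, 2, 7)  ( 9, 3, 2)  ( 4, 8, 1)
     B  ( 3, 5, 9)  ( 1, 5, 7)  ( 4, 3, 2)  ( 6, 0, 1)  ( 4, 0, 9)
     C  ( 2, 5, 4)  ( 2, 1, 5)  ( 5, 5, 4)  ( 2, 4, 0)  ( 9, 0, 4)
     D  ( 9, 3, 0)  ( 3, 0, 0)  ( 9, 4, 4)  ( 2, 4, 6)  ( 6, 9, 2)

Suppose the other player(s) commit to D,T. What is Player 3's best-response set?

P3 best: {X}

u_3(X vs D,T) = 6
u_3(Y vs D,T) = 2
u_3(Z vs D,T) = 2
max payoff 6 at {X}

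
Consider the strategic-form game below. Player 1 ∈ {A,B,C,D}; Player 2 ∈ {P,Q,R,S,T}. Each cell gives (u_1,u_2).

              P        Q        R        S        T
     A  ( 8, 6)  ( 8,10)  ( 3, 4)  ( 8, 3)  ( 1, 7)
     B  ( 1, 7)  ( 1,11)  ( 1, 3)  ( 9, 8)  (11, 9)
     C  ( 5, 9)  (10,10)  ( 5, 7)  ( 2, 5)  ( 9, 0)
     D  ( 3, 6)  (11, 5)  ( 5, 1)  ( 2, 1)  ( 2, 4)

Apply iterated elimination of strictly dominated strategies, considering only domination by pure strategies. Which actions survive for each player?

P2 drop R (P beats it: A:6>4 B:7>3 C:9>7 D:6>1)
P2 drop S (Q beats it: A:10>3 B:11>8 C:10>5 D:5>1)
P2 drop T (Q beats it: A:10>7 B:11>9 C:10>0 D:5>4)
P1 drop B (A beats it: P:8>1 Q:8>1)
P1→{A,C,D} P2→{P,Q}

IESDS → P1:{A,C,D} P2:{P,Q}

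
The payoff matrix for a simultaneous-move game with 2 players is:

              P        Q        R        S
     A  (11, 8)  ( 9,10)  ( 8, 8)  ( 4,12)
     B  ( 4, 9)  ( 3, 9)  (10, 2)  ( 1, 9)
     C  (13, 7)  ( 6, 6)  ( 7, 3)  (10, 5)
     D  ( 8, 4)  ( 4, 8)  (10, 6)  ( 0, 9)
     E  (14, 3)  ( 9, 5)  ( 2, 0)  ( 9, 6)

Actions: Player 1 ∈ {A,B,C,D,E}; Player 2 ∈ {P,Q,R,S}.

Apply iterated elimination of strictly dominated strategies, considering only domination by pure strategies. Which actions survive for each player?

Survivors P1:{A,C,E} P2:{P,Q,S}

P2 drop R (Q beats it: A:10>8 B:9>2 C:6>3 D:8>6 E:5>0)
P1 drop B (A beats it: P:11>4 Q:9>3 S:4>1)
P1 drop D (A beats it: P:11>8 Q:9>4 S:4>0)
P1→{A,C,E} P2→{P,Q,S}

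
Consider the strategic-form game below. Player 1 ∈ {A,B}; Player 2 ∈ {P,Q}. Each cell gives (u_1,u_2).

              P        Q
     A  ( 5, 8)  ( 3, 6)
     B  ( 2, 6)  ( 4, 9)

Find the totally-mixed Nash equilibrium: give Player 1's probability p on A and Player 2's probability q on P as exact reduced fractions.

P1 indiff ⇒ q·5+(1-q)·3 = q·2+(1-q)·4 ⇒ q(3) = (1-q)(1) ⇒ q = 1/4
P2 indiff ⇒ p·8+(1-p)·6 = p·6+(1-p)·9 ⇒ p(2) = (1-p)(3) ⇒ p = 3/5

(p,q) = (3/5, 1/4)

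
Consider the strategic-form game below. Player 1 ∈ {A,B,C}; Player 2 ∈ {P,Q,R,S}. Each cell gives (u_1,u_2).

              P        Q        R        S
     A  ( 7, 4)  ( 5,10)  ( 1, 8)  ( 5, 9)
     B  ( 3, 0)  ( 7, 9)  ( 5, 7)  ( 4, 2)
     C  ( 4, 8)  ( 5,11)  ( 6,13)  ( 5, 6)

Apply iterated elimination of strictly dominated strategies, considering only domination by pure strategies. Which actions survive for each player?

Survivors P1:{B,C} P2:{Q,R}

P2 drop P (Q beats it: A:10>4 B:9>0 C:11>8)
P2 drop S (Q beats it: A:10>9 B:9>2 C:11>6)
P1 drop A (B beats it: Q:7>5 R:5>1)
P1→{B,C} P2→{Q,R}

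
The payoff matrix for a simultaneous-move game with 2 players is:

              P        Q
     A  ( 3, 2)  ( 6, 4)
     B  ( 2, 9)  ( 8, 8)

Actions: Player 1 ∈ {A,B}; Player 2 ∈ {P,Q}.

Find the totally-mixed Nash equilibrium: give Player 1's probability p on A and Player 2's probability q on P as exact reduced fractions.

P1 indiff ⇒ q·3+(1-q)·6 = q·2+(1-q)·8 ⇒ q(1) = (1-q)(2) ⇒ q = 2/3
P2 indiff ⇒ p·2+(1-p)·9 = p·4+(1-p)·8 ⇒ p(-2) = (1-p)(-1) ⇒ p = 1/3

p=1/3, q=2/3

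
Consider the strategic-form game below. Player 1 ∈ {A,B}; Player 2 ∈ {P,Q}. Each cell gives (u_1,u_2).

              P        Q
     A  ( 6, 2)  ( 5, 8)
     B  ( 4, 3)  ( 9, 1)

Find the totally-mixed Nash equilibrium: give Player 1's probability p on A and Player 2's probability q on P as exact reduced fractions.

p=1/4, q=2/3

P1 indiff ⇒ q·6+(1-q)·5 = q·4+(1-q)·9 ⇒ q(2) = (1-q)(4) ⇒ q = 2/3
P2 indiff ⇒ p·2+(1-p)·3 = p·8+(1-p)·1 ⇒ p(-6) = (1-p)(-2) ⇒ p = 1/4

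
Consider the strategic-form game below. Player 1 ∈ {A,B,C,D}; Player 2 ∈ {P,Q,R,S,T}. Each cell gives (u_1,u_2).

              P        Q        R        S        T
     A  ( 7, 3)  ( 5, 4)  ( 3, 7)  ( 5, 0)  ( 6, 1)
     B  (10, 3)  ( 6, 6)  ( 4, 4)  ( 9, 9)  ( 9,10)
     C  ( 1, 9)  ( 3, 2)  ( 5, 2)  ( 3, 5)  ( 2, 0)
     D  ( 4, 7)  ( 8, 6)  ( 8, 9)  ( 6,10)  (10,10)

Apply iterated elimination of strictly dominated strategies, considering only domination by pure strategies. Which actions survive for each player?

P1 drop A (B beats it: P:10>7 Q:6>5 R:4>3 S:9>5 T:9>6)
P1 drop C (D beats it: P:4>1 Q:8>3 R:8>5 S:6>3 T:10>2)
P2 drop P (R beats it: B:4>3 D:9>7)
P2 drop Q (S beats it: B:9>6 D:10>6)
P2 drop R (S beats it: B:9>4 D:10>9)
P1→{B,D} P2→{S,T}

Survivors P1:{B,D} P2:{S,T}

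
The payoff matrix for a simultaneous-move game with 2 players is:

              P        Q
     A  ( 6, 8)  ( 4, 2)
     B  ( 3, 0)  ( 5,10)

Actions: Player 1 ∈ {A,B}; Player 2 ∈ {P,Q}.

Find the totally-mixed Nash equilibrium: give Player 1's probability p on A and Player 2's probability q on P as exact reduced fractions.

P1 indiff ⇒ q·6+(1-q)·4 = q·3+(1-q)·5 ⇒ q(3) = (1-q)(1) ⇒ q = 1/4
P2 indiff ⇒ p·8+(1-p)·0 = p·2+(1-p)·10 ⇒ p(6) = (1-p)(10) ⇒ p = 5/8

P1 mixes 5/8 on A; P2 mixes 1/4 on P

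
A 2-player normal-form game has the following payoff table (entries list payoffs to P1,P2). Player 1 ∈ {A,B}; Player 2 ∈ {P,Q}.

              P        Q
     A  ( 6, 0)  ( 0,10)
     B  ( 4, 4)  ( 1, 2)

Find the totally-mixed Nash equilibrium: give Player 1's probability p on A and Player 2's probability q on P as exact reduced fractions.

p=1/6, q=1/3

P1 indiff ⇒ q·6+(1-q)·0 = q·4+(1-q)·1 ⇒ q(2) = (1-q)(1) ⇒ q = 1/3
P2 indiff ⇒ p·0+(1-p)·4 = p·10+(1-p)·2 ⇒ p(-10) = (1-p)(-2) ⇒ p = 1/6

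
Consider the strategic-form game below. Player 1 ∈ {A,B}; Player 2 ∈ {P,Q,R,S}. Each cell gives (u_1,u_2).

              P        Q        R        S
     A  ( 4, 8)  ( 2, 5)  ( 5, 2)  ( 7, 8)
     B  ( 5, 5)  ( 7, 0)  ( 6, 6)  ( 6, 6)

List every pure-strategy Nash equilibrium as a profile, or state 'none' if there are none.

NE set: (A,S), (B,R)

(A,P): not NE [P1→B gives 5>4]
(A,Q): not NE [P1→B gives 7>2; P2→S gives 8>5]
(A,R): not NE [P1→B gives 6>5; P2→S gives 8>2]
(A,S): NE
(B,P): not NE [P2→S gives 6>5]
(B,Q): not NE [P2→S gives 6>0]
(B,R): NE
(B,S): not NE [P1→A gives 7>6]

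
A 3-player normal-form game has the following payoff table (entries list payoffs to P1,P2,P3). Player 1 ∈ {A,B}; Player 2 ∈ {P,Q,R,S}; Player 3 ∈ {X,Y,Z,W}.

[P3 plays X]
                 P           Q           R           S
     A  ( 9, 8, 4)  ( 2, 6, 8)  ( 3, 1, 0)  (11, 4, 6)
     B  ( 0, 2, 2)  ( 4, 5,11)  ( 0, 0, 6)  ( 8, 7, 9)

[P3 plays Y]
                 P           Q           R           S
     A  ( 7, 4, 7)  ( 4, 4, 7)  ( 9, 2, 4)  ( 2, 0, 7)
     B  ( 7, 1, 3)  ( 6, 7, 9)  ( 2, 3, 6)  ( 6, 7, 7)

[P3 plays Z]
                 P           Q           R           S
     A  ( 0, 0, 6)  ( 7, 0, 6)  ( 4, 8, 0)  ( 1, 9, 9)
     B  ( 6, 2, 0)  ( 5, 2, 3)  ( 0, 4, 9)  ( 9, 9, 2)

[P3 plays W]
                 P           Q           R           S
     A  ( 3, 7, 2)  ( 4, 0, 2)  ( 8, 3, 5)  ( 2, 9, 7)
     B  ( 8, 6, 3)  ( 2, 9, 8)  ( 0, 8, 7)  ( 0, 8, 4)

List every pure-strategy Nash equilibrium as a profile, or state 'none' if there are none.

(A,P,X): not NE [P3→Y gives 7>4]
(A,P,Y): NE
(A,P,Z): not NE [P1→B gives 6>0; P2→S gives 9>0; P3→Y gives 7>6]
(A,P,W): not NE [P1→B gives 8>3; P2→S gives 9>7; P3→Y gives 7>2]
(A,Q,X): not NE [P1→B gives 4>2; P2→P gives 8>6]
(A,Q,Y): not NE [P1→B gives 6>4; P3→X gives 8>7]
(A,Q,Z): not NE [P2→S gives 9>0; P3→X gives 8>6]
(A,Q,W): not NE [P2→S gives 9>0; P3→X gives 8>2]
(A,R,X): not NE [P2→P gives 8>1; P3→W gives 5>0]
(A,R,Y): not NE [P2→Q gives 4>2; P3→W gives 5>4]
(A,R,Z): not NE [P2→S gives 9>8; P3→W gives 5>0]
(A,R,W): not NE [P2→S gives 9>3]
(A,S,X): not NE [P2→P gives 8>4; P3→Z gives 9>6]
(A,S,Y): not NE [P1→B gives 6>2; P2→Q gives 4>0; P3→Z gives 9>7]
(A,S,Z): not NE [P1→B gives 9>1]
(A,S,W): not NE [P3→Z gives 9>7]
(B,P,X): not NE [P1→A gives 9>0; P2→S gives 7>2; P3→W gives 3>2]
(B,P,Y): not NE [P2→S gives 7>1]
(B,P,Z): not NE [P2→S gives 9>2; P3→W gives 3>0]
(B,P,W): not NE [P2→Q gives 9>6]
(B,Q,X): not NE [P2→S gives 7>5]
(B,Q,Y): not NE [P3→X gives 11>9]
(B,Q,Z): not NE [P1→A gives 7>5; P2→S gives 9>2; P3→X gives 11>3]
(B,Q,W): not NE [P1→A gives 4>2; P3→X gives 11>8]
(B,R,X): not NE [P1→A gives 3>0; P2→S gives 7>0; P3→Z gives 9>6]
(B,R,Y): not NE [P1→A gives 9>2; P2→S gives 7>3; P3→Z gives 9>6]
(B,R,Z): not NE [P1→A gives 4>0; P2→S gives 9>4]
(B,R,W): not NE [P1→A gives 8>0; P2→Q gives 9>8; P3→Z gives 9>7]
(B,S,X): not NE [P1→A gives 11>8]
(B,S,Y): not NE [P3→X gives 9>7]
(B,S,Z): not NE [P3→X gives 9>2]
(B,S,W): not NE [P1→A gives 2>0; P2→Q gives 9>8; P3→X gives 9>4]

NE set: (A,P,Y)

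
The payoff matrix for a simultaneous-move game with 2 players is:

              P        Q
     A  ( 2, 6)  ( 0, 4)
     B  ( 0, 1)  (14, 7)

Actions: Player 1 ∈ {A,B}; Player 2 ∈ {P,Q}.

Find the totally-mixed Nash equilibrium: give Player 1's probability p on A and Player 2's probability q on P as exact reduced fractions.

P1 mixes 3/4 on A; P2 mixes 7/8 on P

P1 indiff ⇒ q·2+(1-q)·0 = q·0+(1-q)·14 ⇒ q(2) = (1-q)(14) ⇒ q = 7/8
P2 indiff ⇒ p·6+(1-p)·1 = p·4+(1-p)·7 ⇒ p(2) = (1-p)(6) ⇒ p = 3/4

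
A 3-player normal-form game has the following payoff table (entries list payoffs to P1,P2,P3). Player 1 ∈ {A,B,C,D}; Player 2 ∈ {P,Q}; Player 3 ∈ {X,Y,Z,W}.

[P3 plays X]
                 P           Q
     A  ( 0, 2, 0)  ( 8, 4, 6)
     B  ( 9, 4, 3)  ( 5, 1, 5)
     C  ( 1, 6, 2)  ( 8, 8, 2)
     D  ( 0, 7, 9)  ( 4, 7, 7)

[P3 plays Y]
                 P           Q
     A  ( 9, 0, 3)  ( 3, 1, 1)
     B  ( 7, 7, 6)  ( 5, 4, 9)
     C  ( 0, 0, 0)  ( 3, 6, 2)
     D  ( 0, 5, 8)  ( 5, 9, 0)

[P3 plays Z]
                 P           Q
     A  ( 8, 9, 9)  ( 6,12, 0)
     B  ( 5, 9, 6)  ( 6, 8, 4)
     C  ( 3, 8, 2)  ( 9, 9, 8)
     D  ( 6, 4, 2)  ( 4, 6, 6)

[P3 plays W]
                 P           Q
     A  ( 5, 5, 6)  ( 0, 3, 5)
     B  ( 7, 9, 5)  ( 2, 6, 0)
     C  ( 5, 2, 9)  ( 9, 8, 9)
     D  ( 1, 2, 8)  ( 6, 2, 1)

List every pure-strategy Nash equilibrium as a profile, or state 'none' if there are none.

(A,P,X): not NE [P1→B gives 9>0; P2→Q gives 4>2; P3→Z gives 9>0]
(A,P,Y): not NE [P2→Q gives 1>0; P3→Z gives 9>3]
(A,P,Z): not NE [P2→Q gives 12>9]
(A,P,W): not NE [P1→B gives 7>5; P3→Z gives 9>6]
(A,Q,X): NE
(A,Q,Y): not NE [P1→D gives 5>3; P3→X gives 6>1]
(A,Q,Z): not NE [P1→C gives 9>6; P3→X gives 6>0]
(A,Q,W): not NE [P1→C gives 9>0; P2→P gives 5>3; P3→X gives 6>5]
(B,P,X): not NE [P3→Z gives 6>3]
(B,P,Y): not NE [P1→A gives 9>7]
(B,P,Z): not NE [P1→A gives 8>5]
(B,P,W): not NE [P3→Z gives 6>5]
(B,Q,X): not NE [P1→C gives 8>5; P2→P gives 4>1; P3→Y gives 9>5]
(B,Q,Y): not NE [P2→P gives 7>4]
(B,Q,Z): not NE [P1→C gives 9>6; P2→P gives 9>8; P3→Y gives 9>4]
(B,Q,W): not NE [P1→C gives 9>2; P2→P gives 9>6; P3→Y gives 9>0]
(C,P,X): not NE [P1→B gives 9>1; P2→Q gives 8>6; P3→W gives 9>2]
(C,P,Y): not NE [P1→A gives 9>0; P2→Q gives 6>0; P3→W gives 9>0]
(C,P,Z): not NE [P1→A gives 8>3; P2→Q gives 9>8; P3→W gives 9>2]
(C,P,W): not NE [P1→B gives 7>5; P2→Q gives 8>2]
(C,Q,X): not NE [P3→W gives 9>2]
(C,Q,Y): not NE [P1→D gives 5>3; P3→W gives 9>2]
(C,Q,Z): not NE [P3→W gives 9>8]
(C,Q,W): NE
(D,P,X): not NE [P1→B gives 9>0]
(D,P,Y): not NE [P1→A gives 9>0; P2→Q gives 9>5; P3→X gives 9>8]
(D,P,Z): not NE [P1→A gives 8>6; P2→Q gives 6>4; P3→X gives 9>2]
(D,P,W): not NE [P1→B gives 7>1; P3→X gives 9>8]
(D,Q,X): not NE [P1→C gives 8>4]
(D,Q,Y): not NE [P3→X gives 7>0]
(D,Q,Z): not NE [P1→C gives 9>4; P3→X gives 7>6]
(D,Q,W): not NE [P1→C gives 9>6; P3→X gives 7>1]

NE set: (A,Q,X), (C,Q,W)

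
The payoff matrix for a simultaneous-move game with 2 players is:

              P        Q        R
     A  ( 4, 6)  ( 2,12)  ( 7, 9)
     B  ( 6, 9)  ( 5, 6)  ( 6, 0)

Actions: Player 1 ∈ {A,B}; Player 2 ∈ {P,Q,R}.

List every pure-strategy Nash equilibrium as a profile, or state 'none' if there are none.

Nash profiles: (B,P)

(A,P): not NE [P1→B gives 6>4; P2→Q gives 12>6]
(A,Q): not NE [P1→B gives 5>2]
(A,R): not NE [P2→Q gives 12>9]
(B,P): NE
(B,Q): not NE [P2→P gives 9>6]
(B,R): not NE [P1→A gives 7>6; P2→P gives 9>0]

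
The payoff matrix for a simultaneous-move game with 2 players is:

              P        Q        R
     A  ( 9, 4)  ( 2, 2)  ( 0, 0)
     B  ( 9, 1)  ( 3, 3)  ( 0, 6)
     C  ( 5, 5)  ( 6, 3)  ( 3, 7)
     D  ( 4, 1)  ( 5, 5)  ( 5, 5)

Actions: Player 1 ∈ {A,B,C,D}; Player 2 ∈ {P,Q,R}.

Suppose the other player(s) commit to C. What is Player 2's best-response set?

P2 best: {R}

u_2(P vs C) = 5
u_2(Q vs C) = 3
u_2(R vs C) = 7
max payoff 7 at {R}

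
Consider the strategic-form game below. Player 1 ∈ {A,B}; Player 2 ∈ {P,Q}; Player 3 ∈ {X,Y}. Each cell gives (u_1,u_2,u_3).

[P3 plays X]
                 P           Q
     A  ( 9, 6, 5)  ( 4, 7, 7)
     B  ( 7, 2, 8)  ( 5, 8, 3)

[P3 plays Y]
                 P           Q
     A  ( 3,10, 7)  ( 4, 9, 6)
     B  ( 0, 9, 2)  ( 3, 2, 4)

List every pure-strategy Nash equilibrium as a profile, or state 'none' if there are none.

(A,P,X): not NE [P2→Q gives 7>6; P3→Y gives 7>5]
(A,P,Y): NE
(A,Q,X): not NE [P1→B gives 5>4]
(A,Q,Y): not NE [P2→P gives 10>9; P3→X gives 7>6]
(B,P,X): not NE [P1→A gives 9>7; P2→Q gives 8>2]
(B,P,Y): not NE [P1→A gives 3>0; P3→X gives 8>2]
(B,Q,X): not NE [P3→Y gives 4>3]
(B,Q,Y): not NE [P1→A gives 4>3; P2→P gives 9>2]

PSNE = {(A,P,Y)}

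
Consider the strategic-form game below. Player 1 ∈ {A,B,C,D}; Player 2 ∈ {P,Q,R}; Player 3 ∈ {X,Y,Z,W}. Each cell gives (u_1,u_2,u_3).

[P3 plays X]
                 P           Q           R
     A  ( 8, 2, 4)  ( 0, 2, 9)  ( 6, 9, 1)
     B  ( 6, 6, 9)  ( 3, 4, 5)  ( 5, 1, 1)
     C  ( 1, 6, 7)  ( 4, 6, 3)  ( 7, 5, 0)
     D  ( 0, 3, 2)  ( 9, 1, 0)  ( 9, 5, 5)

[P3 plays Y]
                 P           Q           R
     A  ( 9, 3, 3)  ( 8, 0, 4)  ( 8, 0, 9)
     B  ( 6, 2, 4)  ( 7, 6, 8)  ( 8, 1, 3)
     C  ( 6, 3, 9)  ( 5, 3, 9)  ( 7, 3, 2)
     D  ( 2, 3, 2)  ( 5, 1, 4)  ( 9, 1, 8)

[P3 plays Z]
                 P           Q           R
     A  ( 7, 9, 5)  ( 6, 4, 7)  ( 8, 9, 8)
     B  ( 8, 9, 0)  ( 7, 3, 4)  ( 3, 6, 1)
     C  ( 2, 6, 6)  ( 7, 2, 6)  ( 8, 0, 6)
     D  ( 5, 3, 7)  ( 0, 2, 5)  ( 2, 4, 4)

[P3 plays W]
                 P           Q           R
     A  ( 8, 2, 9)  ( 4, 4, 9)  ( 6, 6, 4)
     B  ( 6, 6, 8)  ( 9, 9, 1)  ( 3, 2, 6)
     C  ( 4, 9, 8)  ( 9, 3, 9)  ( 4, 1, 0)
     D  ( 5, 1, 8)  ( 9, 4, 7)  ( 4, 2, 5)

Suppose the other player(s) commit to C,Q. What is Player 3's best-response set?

u_3(X vs C,Q) = 3
u_3(Y vs C,Q) = 9
u_3(Z vs C,Q) = 6
u_3(W vs C,Q) = 9
max payoff 9 at {Y,W}

argmax u_3 = {Y,W}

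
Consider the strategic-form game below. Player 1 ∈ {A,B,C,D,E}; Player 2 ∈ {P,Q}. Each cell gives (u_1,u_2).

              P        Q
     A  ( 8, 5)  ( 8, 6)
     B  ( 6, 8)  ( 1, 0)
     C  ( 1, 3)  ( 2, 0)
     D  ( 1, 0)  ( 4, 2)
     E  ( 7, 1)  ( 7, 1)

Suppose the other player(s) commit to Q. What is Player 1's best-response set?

u_1(A vs Q) = 8
u_1(B vs Q) = 1
u_1(C vs Q) = 2
u_1(D vs Q) = 4
u_1(E vs Q) = 7
max payoff 8 at {A}

BR_1 = {A}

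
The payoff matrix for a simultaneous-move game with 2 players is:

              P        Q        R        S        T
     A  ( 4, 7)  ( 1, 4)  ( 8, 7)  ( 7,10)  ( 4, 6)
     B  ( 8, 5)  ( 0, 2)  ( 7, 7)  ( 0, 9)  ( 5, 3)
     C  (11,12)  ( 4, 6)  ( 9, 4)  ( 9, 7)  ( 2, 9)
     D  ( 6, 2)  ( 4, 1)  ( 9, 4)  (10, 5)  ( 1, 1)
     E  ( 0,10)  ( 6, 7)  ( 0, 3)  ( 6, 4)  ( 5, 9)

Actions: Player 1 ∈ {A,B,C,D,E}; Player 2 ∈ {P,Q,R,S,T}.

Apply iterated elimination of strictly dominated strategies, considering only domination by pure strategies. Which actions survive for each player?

P2 drop Q (P beats it: A:7>4 B:5>2 C:12>6 D:2>1 E:10>7)
P2 drop R (S beats it: A:10>7 B:9>7 C:7>4 D:5>4 E:4>3)
P2 drop T (P beats it: A:7>6 B:5>3 C:12>9 D:2>1 E:10>9)
P1 drop A (C beats it: P:11>4 S:9>7)
P1 drop B (C beats it: P:11>8 S:9>0)
P1 drop E (C beats it: P:11>0 S:9>6)
P1→{C,D} P2→{P,S}

IESDS → P1:{C,D} P2:{P,S}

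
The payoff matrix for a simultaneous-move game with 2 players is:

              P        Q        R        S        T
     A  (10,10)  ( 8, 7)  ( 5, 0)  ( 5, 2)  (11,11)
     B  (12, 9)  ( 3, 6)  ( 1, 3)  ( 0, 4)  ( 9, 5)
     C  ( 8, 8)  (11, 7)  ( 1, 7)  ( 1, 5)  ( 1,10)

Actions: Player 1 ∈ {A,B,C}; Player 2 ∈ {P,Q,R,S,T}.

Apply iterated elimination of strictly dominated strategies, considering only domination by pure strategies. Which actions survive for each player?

P2 drop Q (P beats it: A:10>7 B:9>6 C:8>7)
P1 drop C (A beats it: P:10>8 R:5>1 S:5>1 T:11>1)
P2 drop R (P beats it: A:10>0 B:9>3)
P2 drop S (P beats it: A:10>2 B:9>4)
P1→{A,B} P2→{P,T}

IESDS → P1:{A,B} P2:{P,T}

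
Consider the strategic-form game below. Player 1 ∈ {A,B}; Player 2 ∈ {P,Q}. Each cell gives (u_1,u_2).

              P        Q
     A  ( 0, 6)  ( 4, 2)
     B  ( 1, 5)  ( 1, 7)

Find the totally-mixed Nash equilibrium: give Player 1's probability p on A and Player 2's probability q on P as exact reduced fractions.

P1 indiff ⇒ q·0+(1-q)·4 = q·1+(1-q)·1 ⇒ q(-1) = (1-q)(-3) ⇒ q = 3/4
P2 indiff ⇒ p·6+(1-p)·5 = p·2+(1-p)·7 ⇒ p(4) = (1-p)(2) ⇒ p = 1/3

P1 mixes 1/3 on A; P2 mixes 3/4 on P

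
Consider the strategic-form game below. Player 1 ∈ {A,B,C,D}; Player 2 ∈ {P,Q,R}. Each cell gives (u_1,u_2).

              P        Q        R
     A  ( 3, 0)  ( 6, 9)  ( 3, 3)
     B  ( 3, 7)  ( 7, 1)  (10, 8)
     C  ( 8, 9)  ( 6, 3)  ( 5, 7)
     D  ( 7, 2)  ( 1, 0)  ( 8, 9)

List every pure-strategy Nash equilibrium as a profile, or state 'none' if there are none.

Nash profiles: (B,R), (C,P)

(A,P): not NE [P1→C gives 8>3; P2→Q gives 9>0]
(A,Q): not NE [P1→B gives 7>6]
(A,R): not NE [P1→B gives 10>3; P2→Q gives 9>3]
(B,P): not NE [P1→C gives 8>3; P2→R gives 8>7]
(B,Q): not NE [P2→R gives 8>1]
(B,R): NE
(C,P): NE
(C,Q): not NE [P1→B gives 7>6; P2→P gives 9>3]
(C,R): not NE [P1→B gives 10>5; P2→P gives 9>7]
(D,P): not NE [P1→C gives 8>7; P2→R gives 9>2]
(D,Q): not NE [P1→B gives 7>1; P2→R gives 9>0]
(D,R): not NE [P1→B gives 10>8]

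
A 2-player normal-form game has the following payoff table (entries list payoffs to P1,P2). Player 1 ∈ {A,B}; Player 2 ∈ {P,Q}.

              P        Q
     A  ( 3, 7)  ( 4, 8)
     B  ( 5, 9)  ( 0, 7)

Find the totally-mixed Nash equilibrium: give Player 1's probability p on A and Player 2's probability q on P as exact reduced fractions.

(p,q) = (2/3, 2/3)

P1 indiff ⇒ q·3+(1-q)·4 = q·5+(1-q)·0 ⇒ q(-2) = (1-q)(-4) ⇒ q = 2/3
P2 indiff ⇒ p·7+(1-p)·9 = p·8+(1-p)·7 ⇒ p(-1) = (1-p)(-2) ⇒ p = 2/3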